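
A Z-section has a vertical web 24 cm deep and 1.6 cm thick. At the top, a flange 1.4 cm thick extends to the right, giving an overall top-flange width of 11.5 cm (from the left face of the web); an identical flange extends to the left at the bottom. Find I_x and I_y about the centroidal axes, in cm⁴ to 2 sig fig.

I_x ≈ 5400 cm⁴, I_y ≈ 1200 cm⁴

Split into non-overlapping primitives; take the origin at the lower-left of the bounding box.
Web: 1.6 × 24, A = 38.4 cm², y = 12 cm, Ī = 1 843 cm⁴.
Top flange (beyond web): 9.9 × 1.4, A = 13.86 cm², y = 23.3 cm, Ī = 2.264 cm⁴.
Bottom flange (beyond web): 9.9 × 1.4, A = 13.86 cm², y = 0.7 cm, Ī = 2.264 cm⁴.
Centroid: ȳ = ΣA·y / ΣA = 12 cm.
Transfer each piece to the centroidal x-axis using Ī + A·d² with d = y − 12:
  web: d = 0 cm → contributes +1 843 cm⁴
  top flange (beyond web): d = 11.3 cm → contributes +1 772 cm⁴
  bottom flange (beyond web): d = -11.3 cm → contributes +1 772 cm⁴
Total I = 5 387 cm⁴.
For the y-axis: x̄ = 10.7 cm.
Repeating about the centroidal y-axis gives I_y = 1 151 cm⁴.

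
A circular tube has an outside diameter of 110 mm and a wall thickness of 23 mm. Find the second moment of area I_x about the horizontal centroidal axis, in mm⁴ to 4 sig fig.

I_x ≈ 6.363 × 10⁶ mm⁴

Decompose the section into non-overlapping parts with the origin at the bottom-left of its bounding rectangle.
Outer circle: ⌀110, A = 9503.32 mm², y = 55 mm, Ī = 7 186 884 mm⁴.
Bore (subtracted): ⌀64, A = 3216.99 mm², y = 55 mm, Ī = 823 550 mm⁴.
By symmetry the centroid is at mid-height, ȳ = 55 mm.
All pieces are centred on the horizontal centroidal axis, so I = ΣĪ (holes subtracted) = 6 363 334 mm⁴.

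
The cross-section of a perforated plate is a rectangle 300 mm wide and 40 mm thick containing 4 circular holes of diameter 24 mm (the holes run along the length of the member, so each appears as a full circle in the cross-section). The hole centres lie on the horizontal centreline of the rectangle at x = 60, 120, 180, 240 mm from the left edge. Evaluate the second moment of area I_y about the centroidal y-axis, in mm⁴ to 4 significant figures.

Treat the section as a set of non-overlapping primitives; coordinates are from the bounding-box lower-left.
Plate: 300 × 40, A = 12 000 mm², x = 150 mm, Ī = 90 000 000 mm⁴.
Hole 1 (subtracted): ⌀24, A = 452.389 mm², x = 60 mm, Ī = 16 286 mm⁴.
Hole 2 (subtracted): ⌀24, A = 452.389 mm², x = 120 mm, Ī = 16 286 mm⁴.
Hole 3 (subtracted): ⌀24, A = 452.389 mm², x = 180 mm, Ī = 16 286 mm⁴.
Hole 4 (subtracted): ⌀24, A = 452.389 mm², x = 240 mm, Ī = 16 286 mm⁴.
By symmetry the centroid is at mid-width, x̄ = 150 mm.
Transfer each piece to the centroidal y-axis using Ī + A·d² with d = x − 150:
  plate: d = 0 mm → contributes +90 000 000 mm⁴
  hole 1: d = -90 mm → contributes −3 680 640 mm⁴
  hole 2: d = -30 mm → contributes −423 436 mm⁴
  hole 3: d = 30 mm → contributes −423 436 mm⁴
  hole 4: d = 90 mm → contributes −3 680 640 mm⁴
Total I = 81 791 848 mm⁴.

I_y ≈ 8.179 × 10⁷ mm⁴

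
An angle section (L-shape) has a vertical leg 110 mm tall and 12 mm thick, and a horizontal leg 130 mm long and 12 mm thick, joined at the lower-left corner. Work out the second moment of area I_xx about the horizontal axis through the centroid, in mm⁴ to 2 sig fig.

I_xx ≈ 3.0 × 10⁶ mm⁴

Break the section into simple shapes (no overlaps), measuring from the bottom-left corner of the bounding box.
Vertical leg: 12 × 110, A = 1 320 mm², y = 55 mm, Ī = 1 331 000 mm⁴.
Horizontal leg (remainder): 118 × 12, A = 1 416 mm², y = 6 mm, Ī = 16 992 mm⁴.
Centroid: ȳ = ΣA·y / ΣA = 29.64 mm.
Transfer each piece to the horizontal axis through the centroid using Ī + A·d² with d = y − 29.64:
  vertical leg: d = 25.36 mm → contributes +2 179 908 mm⁴
  horizontal leg (remainder): d = -23.64 mm → contributes +808 347 mm⁴
Total I = 2 988 254 mm⁴.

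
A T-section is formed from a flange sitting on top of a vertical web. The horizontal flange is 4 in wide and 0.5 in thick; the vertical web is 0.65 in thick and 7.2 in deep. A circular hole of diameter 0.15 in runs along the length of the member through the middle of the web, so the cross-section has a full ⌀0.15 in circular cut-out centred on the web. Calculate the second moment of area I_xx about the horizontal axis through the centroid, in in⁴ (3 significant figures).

I_xx ≈ 41.0 in⁴

Split into non-overlapping primitives; take the origin at the lower-left of the bounding box.
Flange: 4 × 0.5, A = 2 in², y = 7.45 in, Ī = 0.041667 in⁴.
Web: 0.65 × 7.2, A = 4.68 in², y = 3.6 in, Ī = 20.218 in⁴.
Hole (subtracted): ⌀0.15, A = 0.017671 in², y = 3.6 in, Ī = 0.00002485 in⁴.
Centroid: ȳ = ΣA·y / ΣA = 4.7558 in.
Transfer each piece to the horizontal axis through the centroid using Ī + A·d² with d = y − 4.7558:
  flange: d = 2.6942 in → contributes +14.56 in⁴
  web: d = -1.1558 in → contributes +26.469 in⁴
  hole: d = -1.1558 in → contributes −0.02363 in⁴
Total I = 41.005 in⁴.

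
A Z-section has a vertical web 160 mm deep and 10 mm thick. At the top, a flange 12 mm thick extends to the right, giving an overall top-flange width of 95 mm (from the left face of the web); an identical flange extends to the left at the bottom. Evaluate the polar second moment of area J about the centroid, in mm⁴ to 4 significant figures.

Split into non-overlapping primitives; take the origin at the lower-left of the bounding box.
Web: 10 × 160, A = 1 600 mm², y = 80 mm, Ī = 3 413 333 mm⁴.
Top flange (beyond web): 85 × 12, A = 1 020 mm², y = 154 mm, Ī = 12 240 mm⁴.
Bottom flange (beyond web): 85 × 12, A = 1 020 mm², y = 6 mm, Ī = 12 240 mm⁴.
Centroid: ȳ = ΣA·y / ΣA = 80 mm.
Transfer each piece to the centroidal x-axis using Ī + A·d² with d = y − 80:
  web: d = 0 mm → contributes +3 413 333 mm⁴
  top flange (beyond web): d = 74 mm → contributes +5 597 760 mm⁴
  bottom flange (beyond web): d = -74 mm → contributes +5 597 760 mm⁴
Total I = 14 608 853 mm⁴.
For the y-axis: x̄ = 90 mm.
Repeating about the centroidal y-axis gives I_y = 5 844 333 mm⁴.
Polar second moment: J = I_x + I_y = 20 453 187 mm⁴.

J ≈ 2.045 × 10⁷ mm⁴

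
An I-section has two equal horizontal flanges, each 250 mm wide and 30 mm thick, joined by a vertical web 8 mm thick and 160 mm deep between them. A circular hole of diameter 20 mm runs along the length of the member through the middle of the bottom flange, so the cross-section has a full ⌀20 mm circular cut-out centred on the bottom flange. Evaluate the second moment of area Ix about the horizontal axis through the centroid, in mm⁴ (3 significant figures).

Ix ≈ 1.36 × 10⁸ mm⁴

Break the section into simple shapes (no overlaps), measuring from the bottom-left corner of the bounding box.
Bottom flange: 250 × 30, A = 7 500 mm², y = 15 mm, Ī = 562 500 mm⁴.
Web: 8 × 160, A = 1 280 mm², y = 110 mm, Ī = 2 730 667 mm⁴.
Top flange: 250 × 30, A = 7 500 mm², y = 205 mm, Ī = 562 500 mm⁴.
Hole (subtracted): ⌀20, A = 314.16 mm², y = 15 mm, Ī = 7 854 mm⁴.
Centroid: ȳ = ΣA·y / ΣA = 111.87 mm.
Transfer each piece to the horizontal axis through the centroid using Ī + A·d² with d = y − 111.87:
  bottom flange: d = -96.869 mm → contributes +70 939 976 mm⁴
  web: d = -1.8693 mm → contributes +2 735 139 mm⁴
  top flange: d = 93.131 mm → contributes +65 612 439 mm⁴
  hole: d = -96.869 mm → contributes −2 955 819 mm⁴
Total I = 136 331 735 mm⁴.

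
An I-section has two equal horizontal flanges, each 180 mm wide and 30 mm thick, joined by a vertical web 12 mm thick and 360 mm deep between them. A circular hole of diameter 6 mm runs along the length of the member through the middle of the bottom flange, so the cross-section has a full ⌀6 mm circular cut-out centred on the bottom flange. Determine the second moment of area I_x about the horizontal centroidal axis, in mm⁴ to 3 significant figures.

I_x ≈ 4.57 × 10⁸ mm⁴

Split into non-overlapping primitives; take the origin at the lower-left of the bounding box.
Bottom flange: 180 × 30, A = 5 400 mm², y = 15 mm, Ī = 405 000 mm⁴.
Web: 12 × 360, A = 4 320 mm², y = 210 mm, Ī = 46 656 000 mm⁴.
Top flange: 180 × 30, A = 5 400 mm², y = 405 mm, Ī = 405 000 mm⁴.
Hole (subtracted): ⌀6, A = 28.274 mm², y = 15 mm, Ī = 63.617 mm⁴.
Centroid: ȳ = ΣA·y / ΣA = 210.37 mm.
Transfer each piece to the horizontal centroidal axis using Ī + A·d² with d = y − 210.37:
  bottom flange: d = -195.37 mm → contributes +206 510 111 mm⁴
  web: d = -0.36533 mm → contributes +46 656 577 mm⁴
  top flange: d = 194.63 mm → contributes +204 971 331 mm⁴
  hole: d = -195.37 mm → contributes −1 079 227 mm⁴
Total I = 457 058 791 mm⁴.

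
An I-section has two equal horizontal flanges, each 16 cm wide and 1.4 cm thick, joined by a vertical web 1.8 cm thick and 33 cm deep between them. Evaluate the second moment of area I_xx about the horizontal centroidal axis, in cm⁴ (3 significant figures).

I_xx ≈ 1.87 × 10⁴ cm⁴

Decompose the section into non-overlapping parts with the origin at the bottom-left of its bounding rectangle.
Bottom flange: 16 × 1.4, A = 22.4 cm², y = 0.7 cm, Ī = 3.6587 cm⁴.
Web: 1.8 × 33, A = 59.4 cm², y = 17.9 cm, Ī = 5390.6 cm⁴.
Top flange: 16 × 1.4, A = 22.4 cm², y = 35.1 cm, Ī = 3.6587 cm⁴.
By symmetry the centroid is at mid-height, ȳ = 17.9 cm.
Transfer each piece to the horizontal centroidal axis using Ī + A·d² with d = y − 17.9:
  bottom flange: d = -17.2 cm → contributes +6630.5 cm⁴
  web: d = 0 cm → contributes +5390.6 cm⁴
  top flange: d = 17.2 cm → contributes +6630.5 cm⁴
Total I = 18 651 cm⁴.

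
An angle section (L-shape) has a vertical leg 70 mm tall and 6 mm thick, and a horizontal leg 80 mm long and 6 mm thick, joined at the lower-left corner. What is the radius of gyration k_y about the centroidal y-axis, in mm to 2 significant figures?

Split into non-overlapping primitives; take the origin at the lower-left of the bounding box.
Vertical leg: 6 × 70, A = 420 mm², x = 3 mm, Ī = 1 260 mm⁴.
Horizontal leg (remainder): 74 × 6, A = 444 mm², x = 43 mm, Ī = 202 612 mm⁴.
Centroid: x̄ = ΣA·x / ΣA = 23.56 mm.
Transfer each piece to the centroidal y-axis using Ī + A·d² with d = x − 23.56:
  vertical leg: d = -20.56 mm → contributes +178 723 mm⁴
  horizontal leg (remainder): d = 19.44 mm → contributes +370 482 mm⁴
Total I = 549 205 mm⁴.
Radius of gyration: k = √(I/A) = √(549 205 / 864) = 25.21 mm.

k_y ≈ 25 mm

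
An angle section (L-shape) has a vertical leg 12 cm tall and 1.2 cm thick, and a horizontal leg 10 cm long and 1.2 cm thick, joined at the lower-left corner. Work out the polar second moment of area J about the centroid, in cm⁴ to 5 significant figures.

Split into non-overlapping primitives; take the origin at the lower-left of the bounding box.
Vertical leg: 1.2 × 12, A = 14.4 cm², y = 6 cm, Ī = 172.8 cm⁴.
Horizontal leg (remainder): 8.8 × 1.2, A = 10.56 cm², y = 0.6 cm, Ī = 1.2672 cm⁴.
Centroid: ȳ = ΣA·y / ΣA = 3.715385 cm.
Transfer each piece to the centroidal x-axis using Ī + A·d² with d = y − 3.715385:
  vertical leg: d = 2.284615 cm → contributes +247.9603 cm⁴
  horizontal leg (remainder): d = -3.115385 cm → contributes +103.7586 cm⁴
Total I = 351.7189 cm⁴.
For the y-axis: x̄ = 2.715385 cm.
Repeating about the centroidal y-axis gives I_y = 222.1829 cm⁴.
Polar second moment: J = I_x + I_y = 573.9018 cm⁴.

J ≈ 573.90 cm⁴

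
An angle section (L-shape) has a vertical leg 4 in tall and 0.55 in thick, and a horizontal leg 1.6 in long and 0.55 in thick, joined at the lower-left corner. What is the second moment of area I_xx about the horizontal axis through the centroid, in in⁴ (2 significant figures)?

I_xx ≈ 4.3 in⁴

Treat the section as a set of non-overlapping primitives; coordinates are from the bounding-box lower-left.
Vertical leg: 0.55 × 4, A = 2.2 in², y = 2 in, Ī = 2.933 in⁴.
Horizontal leg (remainder): 1.05 × 0.55, A = 0.5775 in², y = 0.275 in, Ī = 0.01456 in⁴.
Centroid: ȳ = ΣA·y / ΣA = 1.641 in.
Transfer each piece to the horizontal axis through the centroid using Ī + A·d² with d = y − 1.641:
  vertical leg: d = 0.3587 in → contributes +3.216 in⁴
  horizontal leg (remainder): d = -1.366 in → contributes +1.093 in⁴
Total I = 4.309 in⁴.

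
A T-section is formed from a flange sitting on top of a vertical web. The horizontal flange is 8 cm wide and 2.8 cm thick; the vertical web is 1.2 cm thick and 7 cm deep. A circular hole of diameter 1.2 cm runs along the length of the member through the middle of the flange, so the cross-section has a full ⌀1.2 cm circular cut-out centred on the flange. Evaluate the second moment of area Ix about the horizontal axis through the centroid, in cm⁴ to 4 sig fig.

Break the section into simple shapes (no overlaps), measuring from the bottom-left corner of the bounding box.
Flange: 8 × 2.8, A = 22.4 cm², y = 8.4 cm, Ī = 14.6347 cm⁴.
Web: 1.2 × 7, A = 8.4 cm², y = 3.5 cm, Ī = 34.3 cm⁴.
Hole (subtracted): ⌀1.2, A = 1.13097 cm², y = 8.4 cm, Ī = 0.101788 cm⁴.
Centroid: ȳ = ΣA·y / ΣA = 7.01269 cm.
Transfer each piece to the horizontal axis through the centroid using Ī + A·d² with d = y − 7.01269:
  flange: d = 1.38731 cm → contributes +57.7461 cm⁴
  web: d = -3.51269 cm → contributes +137.948 cm⁴
  hole: d = 1.38731 cm → contributes −2.27848 cm⁴
Total I = 193.415 cm⁴.

Ix ≈ 193.4 cm⁴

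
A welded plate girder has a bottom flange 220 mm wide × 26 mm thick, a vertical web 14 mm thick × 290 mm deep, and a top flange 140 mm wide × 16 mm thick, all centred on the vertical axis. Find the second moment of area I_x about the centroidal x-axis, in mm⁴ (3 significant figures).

Decompose the section into non-overlapping parts with the origin at the bottom-left of its bounding rectangle.
Bottom plate: 220 × 26, A = 5 720 mm², y = 13 mm, Ī = 322 227 mm⁴.
Web plate: 14 × 290, A = 4 060 mm², y = 171 mm, Ī = 28 453 833 mm⁴.
Top plate: 140 × 16, A = 2 240 mm², y = 324 mm, Ī = 47 787 mm⁴.
Centroid: ȳ = ΣA·y / ΣA = 124.32 mm.
Transfer each piece to the centroidal x-axis using Ī + A·d² with d = y − 124.32:
  bottom plate: d = -111.32 mm → contributes +71 210 960 mm⁴
  web plate: d = 46.676 mm → contributes +37 298 974 mm⁴
  top plate: d = 199.68 mm → contributes +89 357 307 mm⁴
Total I = 197 867 241 mm⁴.

I_x ≈ 1.98 × 10⁸ mm⁴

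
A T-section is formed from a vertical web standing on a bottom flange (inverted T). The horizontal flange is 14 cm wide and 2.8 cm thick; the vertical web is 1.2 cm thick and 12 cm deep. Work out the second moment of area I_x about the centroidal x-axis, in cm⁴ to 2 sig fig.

Treat the section as a set of non-overlapping primitives; coordinates are from the bounding-box lower-left.
Flange: 14 × 2.8, A = 39.2 cm², y = 1.4 cm, Ī = 25.61 cm⁴.
Web: 1.2 × 12, A = 14.4 cm², y = 8.8 cm, Ī = 172.8 cm⁴.
Centroid: ȳ = ΣA·y / ΣA = 3.388 cm.
Transfer each piece to the centroidal x-axis using Ī + A·d² with d = y − 3.388:
  flange: d = -1.988 cm → contributes +180.5 cm⁴
  web: d = 5.412 cm → contributes +594.6 cm⁴
Total I = 775.1 cm⁴.

I_x ≈ 780 cm⁴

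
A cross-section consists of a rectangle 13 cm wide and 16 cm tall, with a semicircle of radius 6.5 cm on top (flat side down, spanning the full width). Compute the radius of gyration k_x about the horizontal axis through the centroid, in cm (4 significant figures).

Decompose the section into non-overlapping parts with the origin at the bottom-left of its bounding rectangle.
Rectangular body: 13 × 16, A = 208 cm², y = 8 cm, Ī = 4437.33 cm⁴.
Semicircular cap: semicircle r = 6.5, A = 66.3661 cm², y = 18.7587 cm, Ī = 195.923 cm⁴.
Centroid: ȳ = ΣA·y / ΣA = 10.6024 cm.
Transfer each piece to the horizontal axis through the centroid using Ī + A·d² with d = y − 10.6024:
  rectangular body: d = -2.60241 cm → contributes +5846.02 cm⁴
  semicircular cap: d = 8.15628 cm → contributes +4610.92 cm⁴
Total I = 10456.9 cm⁴.
Radius of gyration: k = √(I/A) = √(10456.9 / 274.366) = 6.17358 cm.

k_x ≈ 6.174 cm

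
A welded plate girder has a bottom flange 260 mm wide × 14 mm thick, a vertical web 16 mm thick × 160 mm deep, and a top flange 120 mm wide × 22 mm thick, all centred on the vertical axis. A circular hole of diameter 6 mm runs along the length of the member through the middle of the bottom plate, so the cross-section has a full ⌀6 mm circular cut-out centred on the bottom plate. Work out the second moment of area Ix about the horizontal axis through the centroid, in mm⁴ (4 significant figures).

Break the section into simple shapes (no overlaps), measuring from the bottom-left corner of the bounding box.
Bottom plate: 260 × 14, A = 3 640 mm², y = 7 mm, Ī = 59453.3 mm⁴.
Web plate: 16 × 160, A = 2 560 mm², y = 94 mm, Ī = 5 461 333 mm⁴.
Top plate: 120 × 22, A = 2 640 mm², y = 185 mm, Ī = 106 480 mm⁴.
Hole (subtracted): ⌀6, A = 28.2743 mm², y = 7 mm, Ī = 63.6173 mm⁴.
Centroid: ȳ = ΣA·y / ΣA = 85.6044 mm.
Transfer each piece to the horizontal axis through the centroid using Ī + A·d² with d = y − 85.6044:
  bottom plate: d = -78.6044 mm → contributes +22 549 719 mm⁴
  web plate: d = 8.39565 mm → contributes +5 641 780 mm⁴
  top plate: d = 99.3956 mm → contributes +26 188 346 mm⁴
  hole: d = -78.6044 mm → contributes −174 761 mm⁴
Total I = 54 205 084 mm⁴.

Ix ≈ 5.421 × 10⁷ mm⁴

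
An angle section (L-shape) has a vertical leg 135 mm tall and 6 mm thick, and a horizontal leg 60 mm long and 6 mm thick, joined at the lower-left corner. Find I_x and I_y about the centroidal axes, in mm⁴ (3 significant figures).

I_x ≈ 2.19 × 10⁶ mm⁴, I_y ≈ 2.89 × 10⁵ mm⁴

Break the section into simple shapes (no overlaps), measuring from the bottom-left corner of the bounding box.
Vertical leg: 6 × 135, A = 810 mm², y = 67.5 mm, Ī = 1 230 188 mm⁴.
Horizontal leg (remainder): 54 × 6, A = 324 mm², y = 3 mm, Ī = 972 mm⁴.
Centroid: ȳ = ΣA·y / ΣA = 49.071 mm.
Transfer each piece to the centroidal x-axis using Ī + A·d² with d = y − 49.071:
  vertical leg: d = 18.429 mm → contributes +1 505 273 mm⁴
  horizontal leg (remainder): d = -46.071 mm → contributes +688 687 mm⁴
Total I = 2 193 960 mm⁴.
For the y-axis: x̄ = 11.571 mm.
Repeating about the centroidal y-axis gives I_y = 289 448 mm⁴.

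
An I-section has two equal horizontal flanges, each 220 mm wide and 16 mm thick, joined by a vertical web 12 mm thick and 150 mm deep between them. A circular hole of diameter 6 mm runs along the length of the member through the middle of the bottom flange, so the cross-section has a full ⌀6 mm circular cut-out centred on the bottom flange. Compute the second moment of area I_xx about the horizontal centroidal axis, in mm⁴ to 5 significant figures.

Split into non-overlapping primitives; take the origin at the lower-left of the bounding box.
Bottom flange: 220 × 16, A = 3 520 mm², y = 8 mm, Ī = 75093.33 mm⁴.
Web: 12 × 150, A = 1 800 mm², y = 91 mm, Ī = 3 375 000 mm⁴.
Top flange: 220 × 16, A = 3 520 mm², y = 174 mm, Ī = 75093.33 mm⁴.
Hole (subtracted): ⌀6, A = 28.27433 mm², y = 8 mm, Ī = 63.61725 mm⁴.
Centroid: ȳ = ΣA·y / ΣA = 91.26632 mm.
Transfer each piece to the horizontal centroidal axis using Ī + A·d² with d = y − 91.26632:
  bottom flange: d = -83.26632 mm → contributes +24 480 241 mm⁴
  web: d = -0.2663235 mm → contributes +3 375 128 mm⁴
  top flange: d = 82.73368 mm → contributes +24 169 005 mm⁴
  hole: d = -83.26632 mm → contributes −196097.5 mm⁴
Total I = 51 828 276 mm⁴.

I_xx ≈ 5.1828 × 10⁷ mm⁴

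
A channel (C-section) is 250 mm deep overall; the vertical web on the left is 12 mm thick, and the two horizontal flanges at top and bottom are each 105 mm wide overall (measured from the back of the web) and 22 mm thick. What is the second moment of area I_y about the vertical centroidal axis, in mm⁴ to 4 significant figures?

I_y ≈ 7.756 × 10⁶ mm⁴

Split into non-overlapping primitives; take the origin at the lower-left of the bounding box.
Web: 12 × 250, A = 3 000 mm², x = 6 mm, Ī = 36 000 mm⁴.
Top flange (beyond web): 93 × 22, A = 2 046 mm², x = 58.5 mm, Ī = 1 474 655 mm⁴.
Bottom flange (beyond web): 93 × 22, A = 2 046 mm², x = 58.5 mm, Ī = 1 474 655 mm⁴.
Centroid: x̄ = ΣA·x / ΣA = 36.2919 mm.
Transfer each piece to the vertical centroidal axis using Ī + A·d² with d = x − 36.2919:
  web: d = -30.2919 mm → contributes +2 788 794 mm⁴
  top flange (beyond web): d = 22.2081 mm → contributes +2 483 743 mm⁴
  bottom flange (beyond web): d = 22.2081 mm → contributes +2 483 743 mm⁴
Total I = 7 756 280 mm⁴.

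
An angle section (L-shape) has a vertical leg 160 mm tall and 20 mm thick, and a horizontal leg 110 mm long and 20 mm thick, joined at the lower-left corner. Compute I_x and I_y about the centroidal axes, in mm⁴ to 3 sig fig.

I_x ≈ 1.25 × 10⁷ mm⁴, I_y ≈ 4.81 × 10⁶ mm⁴

Split into non-overlapping primitives; take the origin at the lower-left of the bounding box.
Vertical leg: 20 × 160, A = 3 200 mm², y = 80 mm, Ī = 6 826 667 mm⁴.
Horizontal leg (remainder): 90 × 20, A = 1 800 mm², y = 10 mm, Ī = 60 000 mm⁴.
Centroid: ȳ = ΣA·y / ΣA = 54.8 mm.
Transfer each piece to the centroidal x-axis using Ī + A·d² with d = y − 54.8:
  vertical leg: d = 25.2 mm → contributes +8 858 795 mm⁴
  horizontal leg (remainder): d = -44.8 mm → contributes +3 672 672 mm⁴
Total I = 12 531 467 mm⁴.
For the y-axis: x̄ = 29.8 mm.
Repeating about the centroidal y-axis gives I_y = 4 806 467 mm⁴.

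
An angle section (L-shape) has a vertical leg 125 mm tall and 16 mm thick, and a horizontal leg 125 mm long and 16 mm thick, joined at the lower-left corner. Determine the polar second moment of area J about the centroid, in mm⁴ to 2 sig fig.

J ≈ 1.1 × 10⁷ mm⁴

Break the section into simple shapes (no overlaps), measuring from the bottom-left corner of the bounding box.
Vertical leg: 16 × 125, A = 2 000 mm², y = 62.5 mm, Ī = 2 604 167 mm⁴.
Horizontal leg (remainder): 109 × 16, A = 1 744 mm², y = 8 mm, Ī = 37 205 mm⁴.
Centroid: ȳ = ΣA·y / ΣA = 37.11 mm.
Transfer each piece to the centroidal x-axis using Ī + A·d² with d = y − 37.11:
  vertical leg: d = 25.39 mm → contributes +3 893 141 mm⁴
  horizontal leg (remainder): d = -29.11 mm → contributes +1 515 387 mm⁴
Total I = 5 408 528 mm⁴.
For the y-axis: x̄ = 37.11 mm.
Repeating about the centroidal y-axis gives I_y = 5 408 528 mm⁴.
Polar second moment: J = I_x + I_y = 10 817 056 mm⁴.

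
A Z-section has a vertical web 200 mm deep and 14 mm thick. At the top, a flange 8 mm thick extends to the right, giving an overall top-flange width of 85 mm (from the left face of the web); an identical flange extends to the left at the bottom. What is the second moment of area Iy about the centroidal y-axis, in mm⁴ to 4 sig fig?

Iy ≈ 2.575 × 10⁶ mm⁴

Decompose the section into non-overlapping parts with the origin at the bottom-left of its bounding rectangle.
Web: 14 × 200, A = 2 800 mm², x = 78 mm, Ī = 45733.3 mm⁴.
Top flange (beyond web): 71 × 8, A = 568 mm², x = 120.5 mm, Ī = 238 607 mm⁴.
Bottom flange (beyond web): 71 × 8, A = 568 mm², x = 35.5 mm, Ī = 238 607 mm⁴.
Centroid: x̄ = ΣA·x / ΣA = 78 mm.
Transfer each piece to the centroidal y-axis using Ī + A·d² with d = x − 78:
  web: d = 0 mm → contributes +45733.3 mm⁴
  top flange (beyond web): d = 42.5 mm → contributes +1 264 557 mm⁴
  bottom flange (beyond web): d = -42.5 mm → contributes +1 264 557 mm⁴
Total I = 2 574 848 mm⁴.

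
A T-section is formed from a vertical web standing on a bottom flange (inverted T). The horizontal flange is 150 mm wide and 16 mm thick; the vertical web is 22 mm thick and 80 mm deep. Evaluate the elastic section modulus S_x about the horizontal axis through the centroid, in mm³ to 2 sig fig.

S_x ≈ 4.9 × 10⁴ mm³

Decompose the section into non-overlapping parts with the origin at the bottom-left of its bounding rectangle.
Flange: 150 × 16, A = 2 400 mm², y = 8 mm, Ī = 51 200 mm⁴.
Web: 22 × 80, A = 1 760 mm², y = 56 mm, Ī = 938 667 mm⁴.
Centroid: ȳ = ΣA·y / ΣA = 28.31 mm.
Transfer each piece to the horizontal axis through the centroid using Ī + A·d² with d = y − 28.31:
  flange: d = -20.31 mm → contributes +1 040 966 mm⁴
  web: d = 27.69 mm → contributes +2 288 347 mm⁴
Total I = 3 329 313 mm⁴.
Extreme fibre distance c = 67.69 mm; S = I/c = 49 183 mm³.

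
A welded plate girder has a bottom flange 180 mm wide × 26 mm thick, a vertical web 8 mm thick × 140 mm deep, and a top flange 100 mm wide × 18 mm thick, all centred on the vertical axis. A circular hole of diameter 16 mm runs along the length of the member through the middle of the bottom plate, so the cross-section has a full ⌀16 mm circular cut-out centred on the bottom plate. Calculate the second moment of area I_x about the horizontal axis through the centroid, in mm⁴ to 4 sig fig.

I_x ≈ 3.711 × 10⁷ mm⁴

Treat the section as a set of non-overlapping primitives; coordinates are from the bounding-box lower-left.
Bottom plate: 180 × 26, A = 4 680 mm², y = 13 mm, Ī = 263 640 mm⁴.
Web plate: 8 × 140, A = 1 120 mm², y = 96 mm, Ī = 1 829 333 mm⁴.
Top plate: 100 × 18, A = 1 800 mm², y = 175 mm, Ī = 48 600 mm⁴.
Hole (subtracted): ⌀16, A = 201.062 mm², y = 13 mm, Ī = 3216.99 mm⁴.
Centroid: ȳ = ΣA·y / ΣA = 64.975 mm.
Transfer each piece to the horizontal axis through the centroid using Ī + A·d² with d = y − 64.975:
  bottom plate: d = -51.975 mm → contributes +12 906 208 mm⁴
  web plate: d = 31.025 mm → contributes +2 907 388 mm⁴
  top plate: d = 110.025 mm → contributes +21 838 491 mm⁴
  hole: d = -51.975 mm → contributes −546 366 mm⁴
Total I = 37 105 720 mm⁴.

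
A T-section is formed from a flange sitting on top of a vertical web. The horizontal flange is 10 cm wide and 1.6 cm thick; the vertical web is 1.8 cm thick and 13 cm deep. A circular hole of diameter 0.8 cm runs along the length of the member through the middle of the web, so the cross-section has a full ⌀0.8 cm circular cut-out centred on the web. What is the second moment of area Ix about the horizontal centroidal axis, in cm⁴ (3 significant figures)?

Break the section into simple shapes (no overlaps), measuring from the bottom-left corner of the bounding box.
Flange: 10 × 1.6, A = 16 cm², y = 13.8 cm, Ī = 3.4133 cm⁴.
Web: 1.8 × 13, A = 23.4 cm², y = 6.5 cm, Ī = 329.55 cm⁴.
Hole (subtracted): ⌀0.8, A = 0.50265 cm², y = 6.5 cm, Ī = 0.020106 cm⁴.
Centroid: ȳ = ΣA·y / ΣA = 9.5028 cm.
Transfer each piece to the horizontal centroidal axis using Ī + A·d² with d = y − 9.5028:
  flange: d = 4.2972 cm → contributes +298.87 cm⁴
  web: d = -3.0028 cm → contributes +540.54 cm⁴
  hole: d = -3.0028 cm → contributes −4.5524 cm⁴
Total I = 834.86 cm⁴.

Ix ≈ 835 cm⁴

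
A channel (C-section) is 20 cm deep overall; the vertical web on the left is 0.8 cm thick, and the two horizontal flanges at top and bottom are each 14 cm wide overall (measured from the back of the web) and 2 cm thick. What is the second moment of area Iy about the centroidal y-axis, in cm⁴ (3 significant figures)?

Iy ≈ 1370 cm⁴

Decompose the section into non-overlapping parts with the origin at the bottom-left of its bounding rectangle.
Web: 0.8 × 20, A = 16 cm², x = 0.4 cm, Ī = 0.85333 cm⁴.
Top flange (beyond web): 13.2 × 2, A = 26.4 cm², x = 7.4 cm, Ī = 383.33 cm⁴.
Bottom flange (beyond web): 13.2 × 2, A = 26.4 cm², x = 7.4 cm, Ī = 383.33 cm⁴.
Centroid: x̄ = ΣA·x / ΣA = 5.7721 cm.
Transfer each piece to the centroidal y-axis using Ī + A·d² with d = x − 5.7721:
  web: d = -5.3721 cm → contributes +462.6 cm⁴
  top flange (beyond web): d = 1.6279 cm → contributes +453.29 cm⁴
  bottom flange (beyond web): d = 1.6279 cm → contributes +453.29 cm⁴
Total I = 1369.2 cm⁴.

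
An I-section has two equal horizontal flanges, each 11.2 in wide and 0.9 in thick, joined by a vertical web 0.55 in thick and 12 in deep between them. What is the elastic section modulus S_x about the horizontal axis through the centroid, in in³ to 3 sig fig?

S_x ≈ 133 in³

Break the section into simple shapes (no overlaps), measuring from the bottom-left corner of the bounding box.
Bottom flange: 11.2 × 0.9, A = 10.08 in², y = 0.45 in, Ī = 0.6804 in⁴.
Web: 0.55 × 12, A = 6.6 in², y = 6.9 in, Ī = 79.2 in⁴.
Top flange: 11.2 × 0.9, A = 10.08 in², y = 13.35 in, Ī = 0.6804 in⁴.
By symmetry the centroid is at mid-height, ȳ = 6.9 in.
Transfer each piece to the horizontal axis through the centroid using Ī + A·d² with d = y − 6.9:
  bottom flange: d = -6.45 in → contributes +420.03 in⁴
  web: d = 0 in → contributes +79.2 in⁴
  top flange: d = 6.45 in → contributes +420.03 in⁴
Total I = 919.27 in⁴.
Extreme fibre distance c = 6.9 in; S = I/c = 133.23 in³.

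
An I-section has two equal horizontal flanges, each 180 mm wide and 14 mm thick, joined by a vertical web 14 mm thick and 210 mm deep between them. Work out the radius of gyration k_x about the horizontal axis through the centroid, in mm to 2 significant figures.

Break the section into simple shapes (no overlaps), measuring from the bottom-left corner of the bounding box.
Bottom flange: 180 × 14, A = 2 520 mm², y = 7 mm, Ī = 41 160 mm⁴.
Web: 14 × 210, A = 2 940 mm², y = 119 mm, Ī = 10 804 500 mm⁴.
Top flange: 180 × 14, A = 2 520 mm², y = 231 mm, Ī = 41 160 mm⁴.
By symmetry the centroid is at mid-height, ȳ = 119 mm.
Transfer each piece to the horizontal axis through the centroid using Ī + A·d² with d = y − 119:
  bottom flange: d = -112 mm → contributes +31 652 040 mm⁴
  web: d = 0 mm → contributes +10 804 500 mm⁴
  top flange: d = 112 mm → contributes +31 652 040 mm⁴
Total I = 74 108 580 mm⁴.
Radius of gyration: k = √(I/A) = √(74 108 580 / 7 980) = 96.37 mm.

k_x ≈ 96 mm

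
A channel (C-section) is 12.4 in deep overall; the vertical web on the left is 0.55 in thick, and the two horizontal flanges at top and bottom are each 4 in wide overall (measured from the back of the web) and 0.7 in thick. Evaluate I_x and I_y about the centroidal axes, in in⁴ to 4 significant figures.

I_x ≈ 252.9 in⁴, I_y ≈ 16.27 in⁴

Break the section into simple shapes (no overlaps), measuring from the bottom-left corner of the bounding box.
Web: 0.55 × 12.4, A = 6.82 in², y = 6.2 in, Ī = 87.3869 in⁴.
Top flange (beyond web): 3.45 × 0.7, A = 2.415 in², y = 12.05 in, Ī = 0.0986125 in⁴.
Bottom flange (beyond web): 3.45 × 0.7, A = 2.415 in², y = 0.35 in, Ī = 0.0986125 in⁴.
By symmetry the centroid is at mid-height, ȳ = 6.2 in.
Transfer each piece to the centroidal x-axis using Ī + A·d² with d = y − 6.2:
  web: d = 0 in → contributes +87.3869 in⁴
  top flange (beyond web): d = 5.85 in → contributes +82.746 in⁴
  bottom flange (beyond web): d = -5.85 in → contributes +82.746 in⁴
Total I = 252.879 in⁴.
For the y-axis: x̄ = 1.10418 in.
Repeating about the centroidal y-axis gives I_y = 16.2728 in⁴.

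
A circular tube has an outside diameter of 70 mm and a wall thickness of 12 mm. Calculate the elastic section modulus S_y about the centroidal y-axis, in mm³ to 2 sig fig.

Decompose the section into non-overlapping parts with the origin at the bottom-left of its bounding rectangle.
Outer circle: ⌀70, A = 3 848 mm², x = 35 mm, Ī = 1 178 588 mm⁴.
Bore (subtracted): ⌀46, A = 1 662 mm², x = 35 mm, Ī = 219 787 mm⁴.
By symmetry the centroid is at mid-width, x̄ = 35 mm.
All pieces are centred on the centroidal y-axis, so I = ΣĪ (holes subtracted) = 958 802 mm⁴.
Extreme fibre distance c = 35 mm; S = I/c = 27 394 mm³.

S_y ≈ 2.7 × 10⁴ mm³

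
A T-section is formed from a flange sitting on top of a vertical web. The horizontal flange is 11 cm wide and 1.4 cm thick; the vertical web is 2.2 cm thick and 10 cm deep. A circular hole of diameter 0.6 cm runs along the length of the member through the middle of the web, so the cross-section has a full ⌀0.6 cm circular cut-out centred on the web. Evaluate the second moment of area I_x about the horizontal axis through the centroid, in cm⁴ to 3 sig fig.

I_x ≈ 479 cm⁴

Break the section into simple shapes (no overlaps), measuring from the bottom-left corner of the bounding box.
Flange: 11 × 1.4, A = 15.4 cm², y = 10.7 cm, Ī = 2.5153 cm⁴.
Web: 2.2 × 10, A = 22 cm², y = 5 cm, Ī = 183.33 cm⁴.
Hole (subtracted): ⌀0.6, A = 0.28274 cm², y = 5 cm, Ī = 0.0063617 cm⁴.
Centroid: ȳ = ΣA·y / ΣA = 7.3649 cm.
Transfer each piece to the horizontal axis through the centroid using Ī + A·d² with d = y − 7.3649:
  flange: d = 3.3351 cm → contributes +173.8 cm⁴
  web: d = -2.3649 cm → contributes +306.38 cm⁴
  hole: d = -2.3649 cm → contributes −1.5877 cm⁴
Total I = 478.59 cm⁴.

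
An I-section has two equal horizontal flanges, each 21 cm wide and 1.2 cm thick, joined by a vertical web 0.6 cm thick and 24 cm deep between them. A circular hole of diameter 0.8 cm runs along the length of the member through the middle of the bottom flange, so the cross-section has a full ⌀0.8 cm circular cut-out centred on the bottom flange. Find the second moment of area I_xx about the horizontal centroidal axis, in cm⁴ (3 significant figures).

I_xx ≈ 8620 cm⁴

Break the section into simple shapes (no overlaps), measuring from the bottom-left corner of the bounding box.
Bottom flange: 21 × 1.2, A = 25.2 cm², y = 0.6 cm, Ī = 3.024 cm⁴.
Web: 0.6 × 24, A = 14.4 cm², y = 13.2 cm, Ī = 691.2 cm⁴.
Top flange: 21 × 1.2, A = 25.2 cm², y = 25.8 cm, Ī = 3.024 cm⁴.
Hole (subtracted): ⌀0.8, A = 0.50265 cm², y = 0.6 cm, Ī = 0.020106 cm⁴.
Centroid: ȳ = ΣA·y / ΣA = 13.299 cm.
Transfer each piece to the horizontal centroidal axis using Ī + A·d² with d = y − 13.299:
  bottom flange: d = -12.699 cm → contributes +4066.6 cm⁴
  web: d = -0.098503 cm → contributes +691.34 cm⁴
  top flange: d = 12.501 cm → contributes +3941.5 cm⁴
  hole: d = -12.699 cm → contributes −81.074 cm⁴
Total I = 8618.3 cm⁴.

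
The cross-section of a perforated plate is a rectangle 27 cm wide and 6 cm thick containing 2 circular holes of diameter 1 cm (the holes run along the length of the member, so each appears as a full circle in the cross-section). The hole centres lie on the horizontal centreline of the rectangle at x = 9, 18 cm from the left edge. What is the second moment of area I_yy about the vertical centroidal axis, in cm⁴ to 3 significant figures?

I_yy ≈ 9810 cm⁴

Split into non-overlapping primitives; take the origin at the lower-left of the bounding box.
Plate: 27 × 6, A = 162 cm², x = 13.5 cm, Ī = 9841.5 cm⁴.
Hole 1 (subtracted): ⌀1, A = 0.7854 cm², x = 9 cm, Ī = 0.049087 cm⁴.
Hole 2 (subtracted): ⌀1, A = 0.7854 cm², x = 18 cm, Ī = 0.049087 cm⁴.
By symmetry the centroid is at mid-width, x̄ = 13.5 cm.
Transfer each piece to the vertical centroidal axis using Ī + A·d² with d = x − 13.5:
  plate: d = 0 cm → contributes +9841.5 cm⁴
  hole 1: d = -4.5 cm → contributes −15.953 cm⁴
  hole 2: d = 4.5 cm → contributes −15.953 cm⁴
Total I = 9809.6 cm⁴.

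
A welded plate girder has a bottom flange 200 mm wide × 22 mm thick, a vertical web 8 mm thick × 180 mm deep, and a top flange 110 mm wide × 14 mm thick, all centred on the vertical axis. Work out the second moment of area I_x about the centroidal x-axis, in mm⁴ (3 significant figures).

Split into non-overlapping primitives; take the origin at the lower-left of the bounding box.
Bottom plate: 200 × 22, A = 4 400 mm², y = 11 mm, Ī = 177 467 mm⁴.
Web plate: 8 × 180, A = 1 440 mm², y = 112 mm, Ī = 3 888 000 mm⁴.
Top plate: 110 × 14, A = 1 540 mm², y = 209 mm, Ī = 25 153 mm⁴.
Centroid: ȳ = ΣA·y / ΣA = 72.024 mm.
Transfer each piece to the centroidal x-axis using Ī + A·d² with d = y − 72.024:
  bottom plate: d = -61.024 mm → contributes +16 562 962 mm⁴
  web plate: d = 39.976 mm → contributes +6 189 191 mm⁴
  top plate: d = 136.98 mm → contributes +28 919 123 mm⁴
Total I = 51 671 276 mm⁴.

I_x ≈ 5.17 × 10⁷ mm⁴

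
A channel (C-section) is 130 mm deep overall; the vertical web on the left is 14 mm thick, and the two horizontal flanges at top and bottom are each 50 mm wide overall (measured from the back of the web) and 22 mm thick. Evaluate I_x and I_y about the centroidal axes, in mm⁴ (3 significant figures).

I_x ≈ 7.25 × 10⁶ mm⁴, I_y ≈ 7.30 × 10⁵ mm⁴

Treat the section as a set of non-overlapping primitives; coordinates are from the bounding-box lower-left.
Web: 14 × 130, A = 1 820 mm², y = 65 mm, Ī = 2 563 167 mm⁴.
Top flange (beyond web): 36 × 22, A = 792 mm², y = 119 mm, Ī = 31 944 mm⁴.
Bottom flange (beyond web): 36 × 22, A = 792 mm², y = 11 mm, Ī = 31 944 mm⁴.
By symmetry the centroid is at mid-height, ȳ = 65 mm.
Transfer each piece to the centroidal x-axis using Ī + A·d² with d = y − 65:
  web: d = 0 mm → contributes +2 563 167 mm⁴
  top flange (beyond web): d = 54 mm → contributes +2 341 416 mm⁴
  bottom flange (beyond web): d = -54 mm → contributes +2 341 416 mm⁴
Total I = 7 245 999 mm⁴.
For the y-axis: x̄ = 18.633 mm.
Repeating about the centroidal y-axis gives I_y = 730 117 mm⁴.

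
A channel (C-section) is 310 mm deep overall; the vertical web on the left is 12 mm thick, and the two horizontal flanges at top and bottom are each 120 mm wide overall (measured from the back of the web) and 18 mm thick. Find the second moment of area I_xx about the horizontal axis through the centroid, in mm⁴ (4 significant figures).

Break the section into simple shapes (no overlaps), measuring from the bottom-left corner of the bounding box.
Web: 12 × 310, A = 3 720 mm², y = 155 mm, Ī = 29 791 000 mm⁴.
Top flange (beyond web): 108 × 18, A = 1 944 mm², y = 301 mm, Ī = 52 488 mm⁴.
Bottom flange (beyond web): 108 × 18, A = 1 944 mm², y = 9 mm, Ī = 52 488 mm⁴.
By symmetry the centroid is at mid-height, ȳ = 155 mm.
Transfer each piece to the horizontal axis through the centroid using Ī + A·d² with d = y − 155:
  web: d = 0 mm → contributes +29 791 000 mm⁴
  top flange (beyond web): d = 146 mm → contributes +41 490 792 mm⁴
  bottom flange (beyond web): d = -146 mm → contributes +41 490 792 mm⁴
Total I = 112 772 584 mm⁴.

I_xx ≈ 1.128 × 10⁸ mm⁴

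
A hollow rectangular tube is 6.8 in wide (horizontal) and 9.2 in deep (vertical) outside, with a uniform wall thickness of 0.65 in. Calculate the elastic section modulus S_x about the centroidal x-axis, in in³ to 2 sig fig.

Split into non-overlapping primitives; take the origin at the lower-left of the bounding box.
Outer rectangle: 6.8 × 9.2, A = 62.56 in², y = 4.6 in, Ī = 441.3 in⁴.
Inner void (subtracted): 5.5 × 7.9, A = 43.45 in², y = 4.6 in, Ī = 226 in⁴.
By symmetry the centroid is at mid-height, ȳ = 4.6 in.
All pieces are centred on the centroidal x-axis, so I = ΣĪ (holes subtracted) = 215.3 in⁴.
Extreme fibre distance c = 4.6 in; S = I/c = 46.8 in³.

S_x ≈ 47 in³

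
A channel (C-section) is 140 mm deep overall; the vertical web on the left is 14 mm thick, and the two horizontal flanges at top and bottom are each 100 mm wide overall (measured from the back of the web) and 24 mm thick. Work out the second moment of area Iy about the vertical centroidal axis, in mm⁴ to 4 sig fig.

Break the section into simple shapes (no overlaps), measuring from the bottom-left corner of the bounding box.
Web: 14 × 140, A = 1 960 mm², x = 7 mm, Ī = 32013.3 mm⁴.
Top flange (beyond web): 86 × 24, A = 2 064 mm², x = 57 mm, Ī = 1 272 112 mm⁴.
Bottom flange (beyond web): 86 × 24, A = 2 064 mm², x = 57 mm, Ī = 1 272 112 mm⁴.
Centroid: x̄ = ΣA·x / ΣA = 40.9028 mm.
Transfer each piece to the vertical centroidal axis using Ī + A·d² with d = x − 40.9028:
  web: d = -33.9028 mm → contributes +2 284 832 mm⁴
  top flange (beyond web): d = 16.0972 mm → contributes +1 806 938 mm⁴
  bottom flange (beyond web): d = 16.0972 mm → contributes +1 806 938 mm⁴
Total I = 5 898 708 mm⁴.

Iy ≈ 5.899 × 10⁶ mm⁴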